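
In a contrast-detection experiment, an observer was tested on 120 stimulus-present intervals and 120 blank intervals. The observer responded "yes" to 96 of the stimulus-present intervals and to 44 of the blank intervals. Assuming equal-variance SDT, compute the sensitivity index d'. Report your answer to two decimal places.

H = 96/120 = 0.8000
FA = 44/120 = 0.3667
z(H) = 0.8416
z(FA) = -0.3406
d' = z(H) − z(FA) = 0.8416 − (-0.3406) = 1.1822

d' = 1.18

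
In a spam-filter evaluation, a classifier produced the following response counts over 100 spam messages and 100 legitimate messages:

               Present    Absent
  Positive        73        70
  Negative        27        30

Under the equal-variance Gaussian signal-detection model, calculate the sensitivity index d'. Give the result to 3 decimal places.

H = 73/100 = 0.7300
FA = 70/100 = 0.7000
z(0.7300) = 0.6128, z(0.7000) = 0.5244
d' = z(H) − z(FA) = 0.6128 − 0.5244 = 0.0884

d' = 0.088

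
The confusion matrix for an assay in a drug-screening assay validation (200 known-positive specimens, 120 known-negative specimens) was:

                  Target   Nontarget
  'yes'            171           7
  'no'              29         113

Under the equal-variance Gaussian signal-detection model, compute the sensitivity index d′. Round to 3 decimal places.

H = 171/200 = 0.8550
FA = 7/120 = 0.0583
z(H) = 1.0581
z(FA) = -1.5692
d' = z(H) − z(FA) = 1.0581 − (-1.5692) = 2.6273

d′ = 2.627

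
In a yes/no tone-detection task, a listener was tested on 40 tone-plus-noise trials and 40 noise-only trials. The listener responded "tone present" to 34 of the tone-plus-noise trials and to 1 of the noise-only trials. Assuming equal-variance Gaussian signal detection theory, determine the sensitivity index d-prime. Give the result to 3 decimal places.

H = 34/40 = 0.8500
FA = 1/40 = 0.0250
z(0.8500) = 1.0364, z(0.0250) = -1.9600
d' = z(H) − z(FA) = 1.0364 − (-1.9600) = 2.9964

d-prime = 2.996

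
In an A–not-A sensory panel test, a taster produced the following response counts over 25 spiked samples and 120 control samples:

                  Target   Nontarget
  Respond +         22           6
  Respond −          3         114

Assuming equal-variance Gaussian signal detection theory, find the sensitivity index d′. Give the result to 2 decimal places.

d′ = 2.82

H = 22/25 = 0.8800
FA = 6/120 = 0.0500
z(H) = 1.175
z(FA) = -1.645
d' = z(H) − z(FA) = 1.175 − (-1.645) = 2.820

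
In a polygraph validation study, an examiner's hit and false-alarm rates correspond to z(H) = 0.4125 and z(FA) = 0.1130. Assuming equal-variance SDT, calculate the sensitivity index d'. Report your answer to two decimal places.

d' = z(H) − z(FA) = 0.4125 − 0.1130 = 0.2995

d' = 0.30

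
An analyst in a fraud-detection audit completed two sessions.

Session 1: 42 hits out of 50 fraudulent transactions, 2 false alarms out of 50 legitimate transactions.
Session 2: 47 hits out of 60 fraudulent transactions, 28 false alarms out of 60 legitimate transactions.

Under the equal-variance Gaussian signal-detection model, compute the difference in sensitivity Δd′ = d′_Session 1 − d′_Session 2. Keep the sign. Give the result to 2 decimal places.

Session 1: z(0.8400) = 0.994, z(0.0400) = -1.751, d' = 2.745
Session 2: z(0.7833) = 0.783, z(0.4667) = -0.084, d' = 0.867
Δd' = d'_Session 1 − d'_Session 2 = 2.745 − 0.867 = 1.878
Session 1 has the higher sensitivity.

Δd′ = 1.88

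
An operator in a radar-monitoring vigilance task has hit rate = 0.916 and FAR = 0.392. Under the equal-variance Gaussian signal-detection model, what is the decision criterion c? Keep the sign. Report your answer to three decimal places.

z(H) = 1.3787
z(FA) = -0.2741
c = −½·[z(H) + z(FA)] = −0.5 × (1.3787 + (-0.2741)) = -0.5523

c = -0.552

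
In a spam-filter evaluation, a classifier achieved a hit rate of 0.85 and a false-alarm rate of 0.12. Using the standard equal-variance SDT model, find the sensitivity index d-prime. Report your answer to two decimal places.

d-prime = 2.21

Φ⁻¹(H) = Φ⁻¹(0.85) = 1.0364
Φ⁻¹(FA) = Φ⁻¹(0.12) = -1.1750
d' = z(H) − z(FA) = 1.0364 − (-1.1750) = 2.2114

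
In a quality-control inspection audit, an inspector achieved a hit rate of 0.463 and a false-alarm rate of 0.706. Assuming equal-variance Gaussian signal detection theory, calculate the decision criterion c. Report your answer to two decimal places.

c = -0.22

z(H) = z(0.463) = -0.093
z(FA) = z(0.706) = 0.542
c = −½·[z(H) + z(FA)] = −0.5 × (-0.093 + 0.542) = -0.2245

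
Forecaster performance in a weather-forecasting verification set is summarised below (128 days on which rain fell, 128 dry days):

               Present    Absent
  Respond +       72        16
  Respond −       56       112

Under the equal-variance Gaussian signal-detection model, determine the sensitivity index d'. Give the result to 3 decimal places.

d' = 1.308

H = 72/128 = 0.5625
FA = 16/128 = 0.1250
z(H) = z(0.5625) = 0.1573
z(FA) = z(0.1250) = -1.1503
d' = z(H) − z(FA) = 0.1573 − (-1.1503) = 1.3076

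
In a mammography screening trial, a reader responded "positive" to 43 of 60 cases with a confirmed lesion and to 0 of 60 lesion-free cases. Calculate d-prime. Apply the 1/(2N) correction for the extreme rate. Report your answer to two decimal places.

The false-alarm rate is 0/60 = 0, so apply the 1/(2N) correction: FA → 1/(2·60) = 0.00833.
z(H) = z(0.71667) = 0.573
z(FA) = z(0.00833) = -2.394
d' = 0.573 − (-2.394) = 2.967

d-prime = 2.97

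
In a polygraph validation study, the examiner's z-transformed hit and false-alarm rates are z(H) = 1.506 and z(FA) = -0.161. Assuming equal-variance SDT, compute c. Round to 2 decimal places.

c = −½·[z(H) + z(FA)] = −½·(1.506 + (-0.161)) = -0.6725

c = -0.67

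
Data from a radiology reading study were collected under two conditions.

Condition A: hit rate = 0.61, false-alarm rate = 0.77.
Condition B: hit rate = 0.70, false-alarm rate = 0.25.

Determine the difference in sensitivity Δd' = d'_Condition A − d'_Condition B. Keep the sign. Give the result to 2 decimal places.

Condition A: z(0.61) = 0.279, z(0.77) = 0.739, d' = -0.460
Condition B: z(0.70) = 0.524, z(0.25) = -0.674, d' = 1.198
Δd' = d'_Condition A − d'_Condition B = -0.460 − 1.198 = -1.658
Condition B has the higher sensitivity.

Δd' = -1.66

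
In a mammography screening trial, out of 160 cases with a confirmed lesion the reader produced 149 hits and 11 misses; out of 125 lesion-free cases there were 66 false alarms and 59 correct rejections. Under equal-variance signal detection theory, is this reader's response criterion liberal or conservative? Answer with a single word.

z(H) = 1.485, z(FA) = 0.070
c = −½·(z(H) + z(FA)) = -0.7775
c < 0 → liberal criterion (biased toward responding “yes”).

liberal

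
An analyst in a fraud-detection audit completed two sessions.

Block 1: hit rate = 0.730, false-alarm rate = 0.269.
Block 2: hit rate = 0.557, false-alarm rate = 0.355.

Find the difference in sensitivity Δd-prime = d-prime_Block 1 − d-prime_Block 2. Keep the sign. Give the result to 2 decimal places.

Block 1: z(0.730) = 0.613, z(0.269) = -0.616, d' = 1.229
Block 2: z(0.557) = 0.143, z(0.355) = -0.372, d' = 0.515
Δd' = d'_Block 1 − d'_Block 2 = 1.229 − 0.515 = 0.714
Block 1 has the higher sensitivity.

Δd-prime = 0.71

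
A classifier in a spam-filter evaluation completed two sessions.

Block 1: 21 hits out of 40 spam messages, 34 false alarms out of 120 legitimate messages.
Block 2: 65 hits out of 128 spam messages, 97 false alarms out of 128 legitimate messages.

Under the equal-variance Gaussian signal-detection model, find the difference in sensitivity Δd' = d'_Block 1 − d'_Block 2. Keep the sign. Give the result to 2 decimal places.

Block 1: z(0.5250) = 0.063, z(0.2833) = -0.573, d' = 0.636
Block 2: z(0.5078) = 0.020, z(0.7578) = 0.699, d' = -0.679
Δd' = d'_Block 1 − d'_Block 2 = 0.636 − (-0.679) = 1.315
Block 1 has the higher sensitivity.

Δd' = 1.32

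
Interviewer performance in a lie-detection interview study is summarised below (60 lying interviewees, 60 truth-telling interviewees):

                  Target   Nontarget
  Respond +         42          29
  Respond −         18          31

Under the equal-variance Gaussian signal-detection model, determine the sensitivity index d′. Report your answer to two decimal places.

H = 42/60 = 0.7000
FA = 29/60 = 0.4833
Φ⁻¹(0.7000) = 0.524, Φ⁻¹(0.4833) = -0.042
d' = z(H) − z(FA) = 0.524 − (-0.042) = 0.566

d′ = 0.57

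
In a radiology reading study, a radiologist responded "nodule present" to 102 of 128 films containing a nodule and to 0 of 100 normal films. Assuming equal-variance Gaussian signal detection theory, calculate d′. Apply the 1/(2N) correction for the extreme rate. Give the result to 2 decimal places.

The false-alarm rate is 0/100 = 0, so apply the 1/(2N) correction: FA → 1/(2·100) = 0.00500.
z(H) = z(0.79688) = 0.831
z(FA) = z(0.00500) = -2.576
d' = 0.831 − (-2.576) = 3.407

d′ = 3.41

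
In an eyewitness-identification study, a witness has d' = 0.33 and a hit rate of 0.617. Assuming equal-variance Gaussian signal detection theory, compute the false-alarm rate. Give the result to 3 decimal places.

false-alarm rate = 0.487

z(hit rate) = z(0.617) = 0.2976
z(FA) = z(H) − d' = 0.2976 − 0.33 = -0.0324
false-alarm rate = Φ(-0.0324) = 0.4871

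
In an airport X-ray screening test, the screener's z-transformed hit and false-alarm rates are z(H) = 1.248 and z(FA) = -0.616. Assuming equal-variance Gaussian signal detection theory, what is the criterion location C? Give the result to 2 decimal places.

C = -0.32

c = −½·[z(H) + z(FA)] = −½·(1.248 + (-0.616)) = -0.316
c < 0: the screener has a liberal response bias.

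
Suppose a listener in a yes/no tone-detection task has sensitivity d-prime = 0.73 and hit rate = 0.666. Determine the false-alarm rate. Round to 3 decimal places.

z(hit rate) = z(0.666) = 0.4289
z(FA) = z(H) − d' = 0.4289 − 0.73 = -0.3011
false-alarm rate = Φ(-0.3011) = 0.3817

false-alarm rate = 0.382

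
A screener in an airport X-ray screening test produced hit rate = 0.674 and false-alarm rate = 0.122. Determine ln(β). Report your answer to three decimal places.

Φ⁻¹(H) = 0.4510
Φ⁻¹(FA) = -1.1650
ln β = −½·[z(H)² − z(FA)²] = −0.5 × (0.2034 − 1.3572) = 0.5769

ln β = 0.577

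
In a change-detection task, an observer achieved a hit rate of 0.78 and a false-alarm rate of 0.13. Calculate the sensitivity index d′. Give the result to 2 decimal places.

z(0.78) = 0.7722, z(0.13) = -1.1264
d' = z(H) − z(FA) = 0.7722 − (-1.1264) = 1.8986

d′ = 1.90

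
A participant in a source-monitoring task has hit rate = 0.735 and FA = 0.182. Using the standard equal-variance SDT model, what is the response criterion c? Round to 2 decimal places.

c = 0.14

z(H) = 0.6280
z(FA) = -0.9078
c = −½·[z(H) + z(FA)] = −0.5 × (0.6280 + (-0.9078)) = 0.1399
c > 0: the participant has a conservative response bias.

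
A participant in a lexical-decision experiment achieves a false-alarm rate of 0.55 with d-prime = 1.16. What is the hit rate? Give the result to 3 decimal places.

z(false-alarm rate) = z(0.55) = 0.1257
z(H) = z(FA) + d' = 0.1257 + 1.16 = 1.2857
hit rate = Φ(1.2857) = 0.9007

hit rate = 0.901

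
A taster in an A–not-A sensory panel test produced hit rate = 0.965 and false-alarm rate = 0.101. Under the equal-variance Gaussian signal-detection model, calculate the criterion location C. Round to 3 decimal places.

z(H) = z(0.965) = 1.8119
z(FA) = z(0.101) = -1.2759
c = −½·[z(H) + z(FA)] = −0.5 × (1.8119 + (-1.2759)) = -0.2680
c < 0: the taster has a liberal response bias.

C = -0.268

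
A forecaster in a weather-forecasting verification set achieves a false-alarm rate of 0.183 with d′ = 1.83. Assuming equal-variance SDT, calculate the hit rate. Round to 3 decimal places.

hit rate = 0.823

z(false-alarm rate) = z(0.183) = -0.9040
z(H) = z(FA) + d' = -0.9040 + 1.83 = 0.9260
hit rate = Φ(0.9260) = 0.8228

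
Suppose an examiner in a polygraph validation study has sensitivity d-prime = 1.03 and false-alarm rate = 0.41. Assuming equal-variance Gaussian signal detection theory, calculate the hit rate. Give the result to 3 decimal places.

hit rate = 0.789

z(false-alarm rate) = z(0.41) = -0.2275
z(H) = z(FA) + d' = -0.2275 + 1.03 = 0.8025
hit rate = Φ(0.8025) = 0.7889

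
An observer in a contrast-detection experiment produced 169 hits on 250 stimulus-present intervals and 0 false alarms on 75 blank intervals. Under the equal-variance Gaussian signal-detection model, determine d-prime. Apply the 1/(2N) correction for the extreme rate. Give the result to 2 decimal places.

The false-alarm rate is 0/75 = 0, so apply the 1/(2N) correction: FA → 1/(2·75) = 0.00667.
z(H) = z(0.67600) = 0.457
z(FA) = z(0.00667) = -2.475
d' = 0.457 − (-2.475) = 2.932

d-prime = 2.93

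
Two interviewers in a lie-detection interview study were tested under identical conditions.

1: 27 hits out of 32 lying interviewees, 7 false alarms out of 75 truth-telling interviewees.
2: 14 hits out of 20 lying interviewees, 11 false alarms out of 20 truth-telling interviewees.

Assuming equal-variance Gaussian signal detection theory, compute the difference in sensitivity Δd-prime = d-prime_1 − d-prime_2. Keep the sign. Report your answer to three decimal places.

1: z(0.8438) = 1.0102, z(0.0933) = -1.3207, d' = 2.3309
2: z(0.7000) = 0.5244, z(0.5500) = 0.1257, d' = 0.3987
Δd' = d'_1 − d'_2 = 2.3309 − 0.3987 = 1.9322
1 has the higher sensitivity.

Δd-prime = 1.932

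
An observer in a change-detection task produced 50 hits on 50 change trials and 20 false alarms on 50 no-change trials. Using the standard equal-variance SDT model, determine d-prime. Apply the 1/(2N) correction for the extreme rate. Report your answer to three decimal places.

The hit rate is 50/50 = 1, so apply the 1/(2N) correction: H → 1 − 1/(2·50) = 0.99000.
z(H) = z(0.99000) = 2.3263
z(FA) = z(0.40000) = -0.2533
d' = 2.3263 − (-0.2533) = 2.5796

d-prime = 2.580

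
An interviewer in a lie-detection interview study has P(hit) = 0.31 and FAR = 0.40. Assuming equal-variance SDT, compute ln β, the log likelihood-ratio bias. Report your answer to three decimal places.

Φ⁻¹(0.31) = -0.4959, Φ⁻¹(0.40) = -0.2533
ln β = −½·[z(H)² − z(FA)²] = −0.5 × (0.2459 − 0.0642) = -0.09085

ln β = -0.091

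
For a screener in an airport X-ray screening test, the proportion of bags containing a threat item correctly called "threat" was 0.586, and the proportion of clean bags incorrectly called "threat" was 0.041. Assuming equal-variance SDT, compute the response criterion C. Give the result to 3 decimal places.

Φ⁻¹(0.586) = 0.2173, Φ⁻¹(0.041) = -1.7392
c = −½·[z(H) + z(FA)] = −0.5 × (0.2173 + (-1.7392)) = 0.76095
c > 0: the screener has a conservative response bias.

C = 0.761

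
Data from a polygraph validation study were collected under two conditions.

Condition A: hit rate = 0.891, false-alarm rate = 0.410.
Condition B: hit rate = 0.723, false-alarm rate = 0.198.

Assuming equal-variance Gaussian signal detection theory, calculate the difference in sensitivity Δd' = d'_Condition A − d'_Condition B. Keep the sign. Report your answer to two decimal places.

Condition A: z(0.891) = 1.232, z(0.410) = -0.228, d' = 1.460
Condition B: z(0.723) = 0.592, z(0.198) = -0.849, d' = 1.441
Δd' = d'_Condition A − d'_Condition B = 1.460 − 1.441 = 0.019
Condition A has the higher sensitivity.

Δd' = 0.02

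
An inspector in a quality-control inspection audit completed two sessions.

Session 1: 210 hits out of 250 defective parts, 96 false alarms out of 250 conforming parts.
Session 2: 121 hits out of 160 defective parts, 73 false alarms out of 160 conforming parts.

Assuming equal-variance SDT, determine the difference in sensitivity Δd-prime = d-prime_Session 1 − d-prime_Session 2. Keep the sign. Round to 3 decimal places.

Δd-prime = 0.485

Session 1: z(0.8400) = 0.9945, z(0.3840) = -0.2950, d' = 1.2895
Session 2: z(0.7562) = 0.6941, z(0.4562) = -0.1100, d' = 0.8041
Δd' = d'_Session 1 − d'_Session 2 = 1.2895 − 0.8041 = 0.4854
Session 1 has the higher sensitivity.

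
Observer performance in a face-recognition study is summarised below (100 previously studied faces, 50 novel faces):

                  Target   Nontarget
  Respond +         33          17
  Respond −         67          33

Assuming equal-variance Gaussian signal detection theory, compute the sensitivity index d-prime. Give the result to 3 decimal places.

H = 33/100 = 0.3300
FA = 17/50 = 0.3400
Φ⁻¹(H) = Φ⁻¹(0.3300) = -0.4399
Φ⁻¹(FA) = Φ⁻¹(0.3400) = -0.4125
d' = z(H) − z(FA) = -0.4399 − (-0.4125) = -0.0274

d-prime = -0.027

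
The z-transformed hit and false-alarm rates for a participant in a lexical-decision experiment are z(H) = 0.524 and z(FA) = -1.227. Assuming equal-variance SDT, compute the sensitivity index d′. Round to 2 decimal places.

d′ = 1.75

d' = z(H) − z(FA) = 0.524 − (-1.227) = 1.751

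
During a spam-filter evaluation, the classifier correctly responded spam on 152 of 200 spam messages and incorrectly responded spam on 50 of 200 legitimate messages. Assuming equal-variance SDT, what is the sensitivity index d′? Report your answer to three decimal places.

d′ = 1.381

H = 152/200 = 0.7600
FA = 50/200 = 0.2500
z(H) = z(0.7600) = 0.7063
z(FA) = z(0.2500) = -0.6745
d' = z(H) − z(FA) = 0.7063 − (-0.6745) = 1.3808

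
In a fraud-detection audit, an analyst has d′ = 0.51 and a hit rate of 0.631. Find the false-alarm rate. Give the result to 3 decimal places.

z(hit rate) = z(0.631) = 0.3345
z(FA) = z(H) − d' = 0.3345 − 0.51 = -0.1755
false-alarm rate = Φ(-0.1755) = 0.4303

false-alarm rate = 0.430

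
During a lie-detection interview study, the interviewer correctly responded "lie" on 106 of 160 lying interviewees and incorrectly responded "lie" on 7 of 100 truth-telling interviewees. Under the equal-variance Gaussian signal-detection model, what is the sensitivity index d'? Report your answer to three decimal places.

d' = 1.895

H = 106/160 = 0.6625
FA = 7/100 = 0.0700
Φ⁻¹(H) = 0.4193
Φ⁻¹(FA) = -1.4758
d' = z(H) − z(FA) = 0.4193 − (-1.4758) = 1.8951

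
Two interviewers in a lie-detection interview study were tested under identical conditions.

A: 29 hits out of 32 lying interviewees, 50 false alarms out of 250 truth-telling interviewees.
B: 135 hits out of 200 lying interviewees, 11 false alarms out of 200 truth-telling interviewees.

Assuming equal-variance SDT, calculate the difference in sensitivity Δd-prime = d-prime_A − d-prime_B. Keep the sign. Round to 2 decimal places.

Δd-prime = 0.11

A: z(0.9062) = 1.318, z(0.2000) = -0.842, d' = 2.160
B: z(0.6750) = 0.454, z(0.0550) = -1.598, d' = 2.052
Δd' = d'_A − d'_B = 2.160 − 2.052 = 0.108
A has the higher sensitivity.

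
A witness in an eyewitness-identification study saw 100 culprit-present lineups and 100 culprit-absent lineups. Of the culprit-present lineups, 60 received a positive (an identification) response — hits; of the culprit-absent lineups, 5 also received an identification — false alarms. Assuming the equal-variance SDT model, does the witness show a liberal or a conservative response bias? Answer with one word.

z(H) = 0.253, z(FA) = -1.645
c = −½·(z(H) + z(FA)) = 0.696
c > 0 → conservative criterion (biased toward responding “no”).

conservative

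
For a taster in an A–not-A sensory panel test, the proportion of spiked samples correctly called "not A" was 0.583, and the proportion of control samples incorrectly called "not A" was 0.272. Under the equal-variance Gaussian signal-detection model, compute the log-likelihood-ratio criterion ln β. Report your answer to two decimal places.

z(H) = z(0.583) = 0.210
z(FA) = z(0.272) = -0.607
ln β = −½·[z(H)² − z(FA)²] = −0.5 × (0.044 − 0.368) = 0.162

ln β = 0.16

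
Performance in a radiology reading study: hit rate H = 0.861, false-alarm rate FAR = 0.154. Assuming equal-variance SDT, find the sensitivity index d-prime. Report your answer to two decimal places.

d-prime = 2.10

Φ⁻¹(H) = 1.0848
Φ⁻¹(FA) = -1.0194
d' = z(H) − z(FA) = 1.0848 − (-1.0194) = 2.1042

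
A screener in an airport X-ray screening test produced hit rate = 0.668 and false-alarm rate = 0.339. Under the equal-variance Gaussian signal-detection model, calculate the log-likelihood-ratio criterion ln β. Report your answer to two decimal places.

z(0.668) = 0.434, z(0.339) = -0.415
ln β = −½·[z(H)² − z(FA)²] = −0.5 × (0.188 − 0.172) = -0.008

ln β = -0.01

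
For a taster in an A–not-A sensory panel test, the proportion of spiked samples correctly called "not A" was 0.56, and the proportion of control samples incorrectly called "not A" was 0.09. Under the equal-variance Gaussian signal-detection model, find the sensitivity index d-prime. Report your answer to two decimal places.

z(0.56) = 0.1510, z(0.09) = -1.3408
d' = z(H) − z(FA) = 0.1510 − (-1.3408) = 1.4918

d-prime = 1.49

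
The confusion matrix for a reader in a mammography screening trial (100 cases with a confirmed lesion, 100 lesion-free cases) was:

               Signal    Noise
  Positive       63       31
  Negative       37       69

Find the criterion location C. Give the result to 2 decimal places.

H = 63/100 = 0.6300
FA = 31/100 = 0.3100
Φ⁻¹(0.6300) = 0.3319, Φ⁻¹(0.3100) = -0.4959
c = −½·[z(H) + z(FA)] = −0.5 × (0.3319 + (-0.4959)) = 0.0820

C = 0.08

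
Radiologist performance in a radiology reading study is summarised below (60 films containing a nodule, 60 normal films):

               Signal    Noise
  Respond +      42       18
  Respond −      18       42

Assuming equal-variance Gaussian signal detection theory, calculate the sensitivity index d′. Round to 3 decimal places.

H = 42/60 = 0.7000
FA = 18/60 = 0.3000
Φ⁻¹(H) = 0.5244
Φ⁻¹(FA) = -0.5244
d' = z(H) − z(FA) = 0.5244 − (-0.5244) = 1.0488

d′ = 1.049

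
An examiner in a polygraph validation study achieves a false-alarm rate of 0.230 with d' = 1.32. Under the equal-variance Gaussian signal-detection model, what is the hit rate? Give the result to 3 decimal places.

hit rate = 0.719

z(false-alarm rate) = z(0.230) = -0.7388
z(H) = z(FA) + d' = -0.7388 + 1.32 = 0.5812
hit rate = Φ(0.5812) = 0.7194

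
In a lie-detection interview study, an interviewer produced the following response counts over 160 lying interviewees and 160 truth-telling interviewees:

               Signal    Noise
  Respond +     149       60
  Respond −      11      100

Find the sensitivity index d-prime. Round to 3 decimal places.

H = 149/160 = 0.9313
FA = 60/160 = 0.3750
Φ⁻¹(H) = Φ⁻¹(0.9313) = 1.4855
Φ⁻¹(FA) = Φ⁻¹(0.3750) = -0.3186
d' = z(H) − z(FA) = 1.4855 − (-0.3186) = 1.8041

d-prime = 1.804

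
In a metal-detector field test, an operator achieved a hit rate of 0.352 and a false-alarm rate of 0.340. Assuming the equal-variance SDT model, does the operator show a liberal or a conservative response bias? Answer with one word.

z(H) = -0.380, z(FA) = -0.412
c = −½·(z(H) + z(FA)) = 0.396
c > 0 → conservative criterion (biased toward responding “no”).

conservative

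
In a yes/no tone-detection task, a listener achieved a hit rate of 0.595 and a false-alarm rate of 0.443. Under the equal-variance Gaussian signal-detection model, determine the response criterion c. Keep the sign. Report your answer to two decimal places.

z(H) = 0.240
z(FA) = -0.143
c = −½·[z(H) + z(FA)] = −0.5 × (0.240 + (-0.143)) = -0.0485

c = -0.05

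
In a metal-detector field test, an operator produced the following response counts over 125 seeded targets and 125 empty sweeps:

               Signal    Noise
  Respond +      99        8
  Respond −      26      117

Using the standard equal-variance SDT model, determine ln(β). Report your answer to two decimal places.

H = 99/125 = 0.7920
FA = 8/125 = 0.0640
Φ⁻¹(H) = Φ⁻¹(0.7920) = 0.813
Φ⁻¹(FA) = Φ⁻¹(0.0640) = -1.522
ln β = −½·[z(H)² − z(FA)²] = −0.5 × (0.661 − 2.316) = 0.8275

ln β = 0.83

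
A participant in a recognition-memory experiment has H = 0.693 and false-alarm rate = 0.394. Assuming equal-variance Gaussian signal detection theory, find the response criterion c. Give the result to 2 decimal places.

z(0.693) = 0.5044, z(0.394) = -0.2689
c = −½·[z(H) + z(FA)] = −0.5 × (0.5044 + (-0.2689)) = -0.11775
c < 0: the participant has a liberal response bias.

c = -0.12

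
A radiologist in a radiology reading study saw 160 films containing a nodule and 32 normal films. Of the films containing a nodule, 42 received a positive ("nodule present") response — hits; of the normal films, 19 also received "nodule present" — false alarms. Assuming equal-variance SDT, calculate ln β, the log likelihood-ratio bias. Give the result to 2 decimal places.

ln β = -0.17

H = 42/160 = 0.2625
FA = 19/32 = 0.5938
Φ⁻¹(0.2625) = -0.636, Φ⁻¹(0.5938) = 0.237
ln β = −½·[z(H)² − z(FA)²] = −0.5 × (0.404 − 0.056) = -0.174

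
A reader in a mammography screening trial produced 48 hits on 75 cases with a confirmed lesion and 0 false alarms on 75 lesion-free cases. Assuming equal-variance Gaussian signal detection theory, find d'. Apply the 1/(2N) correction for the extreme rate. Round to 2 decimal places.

d' = 2.83

The false-alarm rate is 0/75 = 0, so apply the 1/(2N) correction: FA → 1/(2·75) = 0.00667.
z(H) = z(0.64000) = 0.358
z(FA) = z(0.00667) = -2.475
d' = 0.358 − (-2.475) = 2.833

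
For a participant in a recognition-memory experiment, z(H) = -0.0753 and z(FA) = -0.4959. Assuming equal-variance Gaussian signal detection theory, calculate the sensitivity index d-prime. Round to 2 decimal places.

d-prime = 0.42

d' = z(H) − z(FA) = -0.0753 − (-0.4959) = 0.4206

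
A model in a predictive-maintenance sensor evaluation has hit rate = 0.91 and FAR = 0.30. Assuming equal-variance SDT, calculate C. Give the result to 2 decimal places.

C = -0.41

Φ⁻¹(H) = Φ⁻¹(0.91) = 1.3408
Φ⁻¹(FA) = Φ⁻¹(0.30) = -0.5244
c = −½·[z(H) + z(FA)] = −0.5 × (1.3408 + (-0.5244)) = -0.4082
c < 0: the model has a liberal response bias.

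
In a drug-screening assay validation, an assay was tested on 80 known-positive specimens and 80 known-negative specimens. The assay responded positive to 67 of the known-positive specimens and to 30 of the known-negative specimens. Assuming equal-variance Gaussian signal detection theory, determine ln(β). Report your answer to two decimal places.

H = 67/80 = 0.8375
FA = 30/80 = 0.3750
z(0.8375) = 0.984, z(0.3750) = -0.319
ln β = −½·[z(H)² − z(FA)²] = −0.5 × (0.968 − 0.102) = -0.433

ln β = -0.43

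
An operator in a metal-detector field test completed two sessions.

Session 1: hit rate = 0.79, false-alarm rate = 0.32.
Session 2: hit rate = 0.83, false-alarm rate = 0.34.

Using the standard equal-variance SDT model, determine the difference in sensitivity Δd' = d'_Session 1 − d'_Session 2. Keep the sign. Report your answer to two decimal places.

Session 1: z(0.79) = 0.806, z(0.32) = -0.468, d' = 1.274
Session 2: z(0.83) = 0.954, z(0.34) = -0.412, d' = 1.366
Δd' = d'_Session 1 − d'_Session 2 = 1.274 − 1.366 = -0.092
Session 2 has the higher sensitivity.

Δd' = -0.09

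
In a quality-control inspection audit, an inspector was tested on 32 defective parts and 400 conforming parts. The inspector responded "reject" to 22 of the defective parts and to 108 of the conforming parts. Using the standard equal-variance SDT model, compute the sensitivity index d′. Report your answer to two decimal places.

d′ = 1.10

H = 22/32 = 0.6875
FA = 108/400 = 0.2700
Φ⁻¹(H) = Φ⁻¹(0.6875) = 0.489
Φ⁻¹(FA) = Φ⁻¹(0.2700) = -0.613
d' = z(H) − z(FA) = 0.489 − (-0.613) = 1.102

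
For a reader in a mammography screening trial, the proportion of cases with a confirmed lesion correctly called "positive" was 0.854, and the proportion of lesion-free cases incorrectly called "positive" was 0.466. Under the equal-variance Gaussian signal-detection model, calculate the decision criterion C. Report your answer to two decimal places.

C = -0.48

z(H) = z(0.854) = 1.054
z(FA) = z(0.466) = -0.085
c = −½·[z(H) + z(FA)] = −0.5 × (1.054 + (-0.085)) = -0.4845
c < 0: the reader has a liberal response bias.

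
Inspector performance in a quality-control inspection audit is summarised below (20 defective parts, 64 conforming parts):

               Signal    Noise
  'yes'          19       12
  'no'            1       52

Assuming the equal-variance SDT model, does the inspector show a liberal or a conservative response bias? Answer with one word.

liberal

z(H) = 1.645, z(FA) = -0.887
c = −½·(z(H) + z(FA)) = -0.379
c < 0 → liberal criterion (biased toward responding “yes”).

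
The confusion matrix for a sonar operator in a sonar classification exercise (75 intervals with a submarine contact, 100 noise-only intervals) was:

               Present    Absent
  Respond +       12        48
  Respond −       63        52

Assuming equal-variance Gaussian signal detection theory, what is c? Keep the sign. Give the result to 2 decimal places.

c = 0.52

H = 12/75 = 0.1600
FA = 48/100 = 0.4800
z(H) = -0.994
z(FA) = -0.050
c = −½·[z(H) + z(FA)] = −0.5 × (-0.994 + (-0.050)) = 0.522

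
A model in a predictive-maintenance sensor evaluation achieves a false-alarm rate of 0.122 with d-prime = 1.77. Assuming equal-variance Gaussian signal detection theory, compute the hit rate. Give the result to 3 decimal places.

z(false-alarm rate) = z(0.122) = -1.1650
z(H) = z(FA) + d' = -1.1650 + 1.77 = 0.6050
hit rate = Φ(0.6050) = 0.7274

hit rate = 0.727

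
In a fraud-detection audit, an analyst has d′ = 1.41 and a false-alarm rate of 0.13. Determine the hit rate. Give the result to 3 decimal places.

z(false-alarm rate) = z(0.13) = -1.1264
z(H) = z(FA) + d' = -1.1264 + 1.41 = 0.2836
hit rate = Φ(0.2836) = 0.6116

hit rate = 0.612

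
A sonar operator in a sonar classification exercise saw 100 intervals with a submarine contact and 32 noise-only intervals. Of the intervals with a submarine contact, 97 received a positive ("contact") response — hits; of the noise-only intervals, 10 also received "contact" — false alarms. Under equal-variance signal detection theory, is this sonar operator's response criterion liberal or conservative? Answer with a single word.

z(H) = 1.881, z(FA) = -0.489
c = −½·(z(H) + z(FA)) = -0.696
c < 0 → liberal criterion (biased toward responding “yes”).

liberal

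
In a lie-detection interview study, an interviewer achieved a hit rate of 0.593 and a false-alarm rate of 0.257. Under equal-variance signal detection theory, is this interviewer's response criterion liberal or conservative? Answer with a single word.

z(H) = 0.235, z(FA) = -0.653
c = −½·(z(H) + z(FA)) = 0.209
c > 0 → conservative criterion (biased toward responding “no”).

conservative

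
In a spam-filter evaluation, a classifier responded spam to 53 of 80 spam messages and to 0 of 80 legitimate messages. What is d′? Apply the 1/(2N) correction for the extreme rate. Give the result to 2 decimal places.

The false-alarm rate is 0/80 = 0, so apply the 1/(2N) correction: FA → 1/(2·80) = 0.00625.
z(H) = z(0.66250) = 0.419
z(FA) = z(0.00625) = -2.498
d' = 0.419 − (-2.498) = 2.917

d′ = 2.92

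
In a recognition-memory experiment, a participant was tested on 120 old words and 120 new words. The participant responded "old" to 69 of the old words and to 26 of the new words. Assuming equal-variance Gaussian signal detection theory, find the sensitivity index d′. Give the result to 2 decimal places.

H = 69/120 = 0.5750
FA = 26/120 = 0.2167
z(H) = z(0.5750) = 0.189
z(FA) = z(0.2167) = -0.783
d' = z(H) − z(FA) = 0.189 − (-0.783) = 0.972

d′ = 0.97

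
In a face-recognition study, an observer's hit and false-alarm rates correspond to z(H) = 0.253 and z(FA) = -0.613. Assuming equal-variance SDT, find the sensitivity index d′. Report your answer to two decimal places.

d' = z(H) − z(FA) = 0.253 − (-0.613) = 0.866

d′ = 0.87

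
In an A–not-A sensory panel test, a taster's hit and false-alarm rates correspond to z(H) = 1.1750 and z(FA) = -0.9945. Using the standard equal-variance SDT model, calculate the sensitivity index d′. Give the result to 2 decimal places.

d' = z(H) − z(FA) = 1.1750 − (-0.9945) = 2.1695

d′ = 2.17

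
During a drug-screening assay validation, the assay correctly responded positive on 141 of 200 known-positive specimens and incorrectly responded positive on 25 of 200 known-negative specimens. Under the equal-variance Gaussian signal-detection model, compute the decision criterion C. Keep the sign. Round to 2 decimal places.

C = 0.31

H = 141/200 = 0.7050
FA = 25/200 = 0.1250
z(0.7050) = 0.539, z(0.1250) = -1.150
c = −½·[z(H) + z(FA)] = −0.5 × (0.539 + (-1.150)) = 0.3055
c > 0: the assay has a conservative response bias.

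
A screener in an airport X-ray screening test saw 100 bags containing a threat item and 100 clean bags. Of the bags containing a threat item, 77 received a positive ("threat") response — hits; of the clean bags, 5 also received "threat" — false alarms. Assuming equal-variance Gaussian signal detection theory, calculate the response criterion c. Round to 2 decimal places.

H = 77/100 = 0.7700
FA = 5/100 = 0.0500
z(0.7700) = 0.739, z(0.0500) = -1.645
c = −½·[z(H) + z(FA)] = −0.5 × (0.739 + (-1.645)) = 0.453

c = 0.45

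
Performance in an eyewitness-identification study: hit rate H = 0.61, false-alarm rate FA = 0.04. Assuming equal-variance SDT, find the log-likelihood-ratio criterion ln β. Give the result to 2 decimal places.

ln β = 1.49

Φ⁻¹(H) = 0.279
Φ⁻¹(FA) = -1.751
ln β = −½·[z(H)² − z(FA)²] = −0.5 × (0.078 − 3.066) = 1.494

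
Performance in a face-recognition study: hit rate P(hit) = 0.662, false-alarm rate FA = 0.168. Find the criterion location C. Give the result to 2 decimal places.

z(H) = z(0.662) = 0.418
z(FA) = z(0.168) = -0.962
c = −½·[z(H) + z(FA)] = −0.5 × (0.418 + (-0.962)) = 0.272
c > 0: the observer has a conservative response bias.

C = 0.27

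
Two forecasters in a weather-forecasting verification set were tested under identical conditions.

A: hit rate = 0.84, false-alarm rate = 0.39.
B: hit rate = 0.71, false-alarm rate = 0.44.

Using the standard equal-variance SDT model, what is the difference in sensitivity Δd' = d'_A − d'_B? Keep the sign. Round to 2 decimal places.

Δd' = 0.57

A: z(0.84) = 0.994, z(0.39) = -0.279, d' = 1.273
B: z(0.71) = 0.553, z(0.44) = -0.151, d' = 0.704
Δd' = d'_A − d'_B = 1.273 − 0.704 = 0.569
A has the higher sensitivity.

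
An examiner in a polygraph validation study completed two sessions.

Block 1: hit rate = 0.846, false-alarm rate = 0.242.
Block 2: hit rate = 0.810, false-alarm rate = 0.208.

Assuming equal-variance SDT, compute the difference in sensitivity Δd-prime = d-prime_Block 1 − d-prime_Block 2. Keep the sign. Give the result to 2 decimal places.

Block 1: z(0.846) = 1.019, z(0.242) = -0.700, d' = 1.719
Block 2: z(0.810) = 0.878, z(0.208) = -0.813, d' = 1.691
Δd' = d'_Block 1 − d'_Block 2 = 1.719 − 1.691 = 0.028
Block 1 has the higher sensitivity.

Δd-prime = 0.03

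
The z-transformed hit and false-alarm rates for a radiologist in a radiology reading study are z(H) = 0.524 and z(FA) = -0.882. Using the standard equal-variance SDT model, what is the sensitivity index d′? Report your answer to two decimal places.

d' = z(H) − z(FA) = 0.524 − (-0.882) = 1.406

d′ = 1.41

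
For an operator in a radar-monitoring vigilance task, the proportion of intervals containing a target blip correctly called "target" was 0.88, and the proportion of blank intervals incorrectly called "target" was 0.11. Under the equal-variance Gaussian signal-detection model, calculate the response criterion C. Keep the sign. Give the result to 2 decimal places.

z(H) = z(0.88) = 1.1750
z(FA) = z(0.11) = -1.2265
c = −½·[z(H) + z(FA)] = −0.5 × (1.1750 + (-1.2265)) = 0.02575

C = 0.03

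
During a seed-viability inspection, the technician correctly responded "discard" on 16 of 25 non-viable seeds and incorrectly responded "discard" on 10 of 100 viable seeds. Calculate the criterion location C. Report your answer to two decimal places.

H = 16/25 = 0.6400
FA = 10/100 = 0.1000
z(0.6400) = 0.3585, z(0.1000) = -1.2816
c = −½·[z(H) + z(FA)] = −0.5 × (0.3585 + (-1.2816)) = 0.46155

C = 0.46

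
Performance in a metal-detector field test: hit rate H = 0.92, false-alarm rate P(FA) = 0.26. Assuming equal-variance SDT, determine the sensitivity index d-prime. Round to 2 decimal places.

Φ⁻¹(H) = Φ⁻¹(0.92) = 1.405
Φ⁻¹(FA) = Φ⁻¹(0.26) = -0.643
d' = z(H) − z(FA) = 1.405 − (-0.643) = 2.048

d-prime = 2.05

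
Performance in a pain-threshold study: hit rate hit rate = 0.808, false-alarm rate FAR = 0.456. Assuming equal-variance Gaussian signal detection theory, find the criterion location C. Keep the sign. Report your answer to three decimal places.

C = -0.380

z(H) = 0.8705
z(FA) = -0.1105
c = −½·[z(H) + z(FA)] = −0.5 × (0.8705 + (-0.1105)) = -0.3800
c < 0: the participant has a liberal response bias.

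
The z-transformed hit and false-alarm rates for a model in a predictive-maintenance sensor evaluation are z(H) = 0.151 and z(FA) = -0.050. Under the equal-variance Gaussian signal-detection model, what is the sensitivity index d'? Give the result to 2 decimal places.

d' = z(H) − z(FA) = 0.151 − (-0.050) = 0.201

d' = 0.20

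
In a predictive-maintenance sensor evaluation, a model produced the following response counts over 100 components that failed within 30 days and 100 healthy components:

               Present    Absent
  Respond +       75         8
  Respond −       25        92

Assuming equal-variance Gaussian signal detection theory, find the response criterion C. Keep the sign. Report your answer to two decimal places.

H = 75/100 = 0.7500
FA = 8/100 = 0.0800
z(H) = 0.674
z(FA) = -1.405
c = −½·[z(H) + z(FA)] = −0.5 × (0.674 + (-1.405)) = 0.3655
c > 0: the model has a conservative response bias.

C = 0.37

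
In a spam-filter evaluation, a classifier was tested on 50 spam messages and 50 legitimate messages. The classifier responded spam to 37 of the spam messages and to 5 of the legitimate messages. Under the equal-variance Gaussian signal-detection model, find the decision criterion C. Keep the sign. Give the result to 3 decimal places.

H = 37/50 = 0.7400
FA = 5/50 = 0.1000
Φ⁻¹(H) = Φ⁻¹(0.7400) = 0.6433
Φ⁻¹(FA) = Φ⁻¹(0.1000) = -1.2816
c = −½·[z(H) + z(FA)] = −0.5 × (0.6433 + (-1.2816)) = 0.31915
c > 0: the classifier has a conservative response bias.

C = 0.319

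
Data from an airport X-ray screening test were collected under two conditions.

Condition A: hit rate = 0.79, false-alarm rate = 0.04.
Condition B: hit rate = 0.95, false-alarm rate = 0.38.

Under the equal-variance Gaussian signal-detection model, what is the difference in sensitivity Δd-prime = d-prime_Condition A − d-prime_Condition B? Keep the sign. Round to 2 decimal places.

Δd-prime = 0.61

Condition A: z(0.79) = 0.806, z(0.04) = -1.751, d' = 2.557
Condition B: z(0.95) = 1.645, z(0.38) = -0.305, d' = 1.950
Δd' = d'_Condition A − d'_Condition B = 2.557 − 1.950 = 0.607
Condition A has the higher sensitivity.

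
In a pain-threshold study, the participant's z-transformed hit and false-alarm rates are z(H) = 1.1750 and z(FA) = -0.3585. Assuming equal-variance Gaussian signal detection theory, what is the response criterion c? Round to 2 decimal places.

c = −½·[z(H) + z(FA)] = −½·(1.1750 + (-0.3585)) = -0.40825
c < 0: the participant has a liberal response bias.

c = -0.41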